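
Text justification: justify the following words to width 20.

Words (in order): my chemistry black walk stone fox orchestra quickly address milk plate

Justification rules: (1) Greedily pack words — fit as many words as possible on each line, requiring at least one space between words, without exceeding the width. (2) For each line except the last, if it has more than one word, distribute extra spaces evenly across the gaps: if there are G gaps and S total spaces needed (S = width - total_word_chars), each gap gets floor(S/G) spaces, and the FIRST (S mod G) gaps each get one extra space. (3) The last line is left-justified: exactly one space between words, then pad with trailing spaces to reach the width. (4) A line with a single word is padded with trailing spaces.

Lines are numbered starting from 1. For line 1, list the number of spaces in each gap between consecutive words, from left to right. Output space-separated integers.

Answer: 2 2

Derivation:
Line 1: ['my', 'chemistry', 'black'] (min_width=18, slack=2)
Line 2: ['walk', 'stone', 'fox'] (min_width=14, slack=6)
Line 3: ['orchestra', 'quickly'] (min_width=17, slack=3)
Line 4: ['address', 'milk', 'plate'] (min_width=18, slack=2)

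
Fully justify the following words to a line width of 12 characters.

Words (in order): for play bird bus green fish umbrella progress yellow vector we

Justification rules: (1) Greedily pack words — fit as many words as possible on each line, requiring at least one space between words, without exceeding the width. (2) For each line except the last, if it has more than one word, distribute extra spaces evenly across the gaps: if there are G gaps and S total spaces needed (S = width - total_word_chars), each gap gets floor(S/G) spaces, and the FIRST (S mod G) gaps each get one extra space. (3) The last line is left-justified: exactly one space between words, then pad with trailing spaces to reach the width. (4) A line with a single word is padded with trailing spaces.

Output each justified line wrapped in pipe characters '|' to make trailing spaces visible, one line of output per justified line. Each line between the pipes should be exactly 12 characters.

Answer: |for     play|
|bird     bus|
|green   fish|
|umbrella    |
|progress    |
|yellow      |
|vector we   |

Derivation:
Line 1: ['for', 'play'] (min_width=8, slack=4)
Line 2: ['bird', 'bus'] (min_width=8, slack=4)
Line 3: ['green', 'fish'] (min_width=10, slack=2)
Line 4: ['umbrella'] (min_width=8, slack=4)
Line 5: ['progress'] (min_width=8, slack=4)
Line 6: ['yellow'] (min_width=6, slack=6)
Line 7: ['vector', 'we'] (min_width=9, slack=3)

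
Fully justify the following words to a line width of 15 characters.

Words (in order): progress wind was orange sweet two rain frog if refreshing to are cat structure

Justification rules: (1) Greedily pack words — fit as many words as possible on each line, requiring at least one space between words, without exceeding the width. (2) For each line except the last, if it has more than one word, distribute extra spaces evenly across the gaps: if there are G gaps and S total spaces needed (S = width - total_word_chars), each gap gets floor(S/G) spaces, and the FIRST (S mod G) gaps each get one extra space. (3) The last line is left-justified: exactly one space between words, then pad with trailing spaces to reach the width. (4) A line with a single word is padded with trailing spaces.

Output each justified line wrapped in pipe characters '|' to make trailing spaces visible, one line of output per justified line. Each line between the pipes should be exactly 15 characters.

Line 1: ['progress', 'wind'] (min_width=13, slack=2)
Line 2: ['was', 'orange'] (min_width=10, slack=5)
Line 3: ['sweet', 'two', 'rain'] (min_width=14, slack=1)
Line 4: ['frog', 'if'] (min_width=7, slack=8)
Line 5: ['refreshing', 'to'] (min_width=13, slack=2)
Line 6: ['are', 'cat'] (min_width=7, slack=8)
Line 7: ['structure'] (min_width=9, slack=6)

Answer: |progress   wind|
|was      orange|
|sweet  two rain|
|frog         if|
|refreshing   to|
|are         cat|
|structure      |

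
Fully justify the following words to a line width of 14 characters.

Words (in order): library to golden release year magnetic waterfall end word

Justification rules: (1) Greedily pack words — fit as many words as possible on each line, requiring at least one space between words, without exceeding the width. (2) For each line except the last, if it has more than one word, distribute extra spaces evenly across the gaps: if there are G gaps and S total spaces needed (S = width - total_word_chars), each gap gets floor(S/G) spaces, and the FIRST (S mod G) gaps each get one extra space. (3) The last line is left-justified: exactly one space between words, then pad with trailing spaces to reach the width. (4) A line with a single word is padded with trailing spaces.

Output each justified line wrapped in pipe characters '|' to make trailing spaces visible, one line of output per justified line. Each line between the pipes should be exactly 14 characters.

Line 1: ['library', 'to'] (min_width=10, slack=4)
Line 2: ['golden', 'release'] (min_width=14, slack=0)
Line 3: ['year', 'magnetic'] (min_width=13, slack=1)
Line 4: ['waterfall', 'end'] (min_width=13, slack=1)
Line 5: ['word'] (min_width=4, slack=10)

Answer: |library     to|
|golden release|
|year  magnetic|
|waterfall  end|
|word          |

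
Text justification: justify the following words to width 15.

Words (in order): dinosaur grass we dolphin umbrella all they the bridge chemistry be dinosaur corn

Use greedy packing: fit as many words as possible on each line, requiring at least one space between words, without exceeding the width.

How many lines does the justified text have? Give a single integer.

Line 1: ['dinosaur', 'grass'] (min_width=14, slack=1)
Line 2: ['we', 'dolphin'] (min_width=10, slack=5)
Line 3: ['umbrella', 'all'] (min_width=12, slack=3)
Line 4: ['they', 'the', 'bridge'] (min_width=15, slack=0)
Line 5: ['chemistry', 'be'] (min_width=12, slack=3)
Line 6: ['dinosaur', 'corn'] (min_width=13, slack=2)
Total lines: 6

Answer: 6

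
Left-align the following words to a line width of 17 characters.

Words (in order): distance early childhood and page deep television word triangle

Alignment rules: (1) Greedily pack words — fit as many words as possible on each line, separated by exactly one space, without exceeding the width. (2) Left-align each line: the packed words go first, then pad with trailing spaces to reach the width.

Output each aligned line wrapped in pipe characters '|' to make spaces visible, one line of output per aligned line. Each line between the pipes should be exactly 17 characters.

Line 1: ['distance', 'early'] (min_width=14, slack=3)
Line 2: ['childhood', 'and'] (min_width=13, slack=4)
Line 3: ['page', 'deep'] (min_width=9, slack=8)
Line 4: ['television', 'word'] (min_width=15, slack=2)
Line 5: ['triangle'] (min_width=8, slack=9)

Answer: |distance early   |
|childhood and    |
|page deep        |
|television word  |
|triangle         |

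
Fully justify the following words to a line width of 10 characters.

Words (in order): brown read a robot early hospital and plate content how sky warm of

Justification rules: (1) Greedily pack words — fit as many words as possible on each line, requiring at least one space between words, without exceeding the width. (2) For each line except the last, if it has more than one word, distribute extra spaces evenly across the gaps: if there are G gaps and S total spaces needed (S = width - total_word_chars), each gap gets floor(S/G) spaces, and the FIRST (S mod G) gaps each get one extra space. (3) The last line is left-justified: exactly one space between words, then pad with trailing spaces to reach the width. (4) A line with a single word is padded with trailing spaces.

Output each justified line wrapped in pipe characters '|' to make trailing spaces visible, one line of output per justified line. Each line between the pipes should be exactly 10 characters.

Answer: |brown read|
|a    robot|
|early     |
|hospital  |
|and  plate|
|content   |
|how    sky|
|warm of   |

Derivation:
Line 1: ['brown', 'read'] (min_width=10, slack=0)
Line 2: ['a', 'robot'] (min_width=7, slack=3)
Line 3: ['early'] (min_width=5, slack=5)
Line 4: ['hospital'] (min_width=8, slack=2)
Line 5: ['and', 'plate'] (min_width=9, slack=1)
Line 6: ['content'] (min_width=7, slack=3)
Line 7: ['how', 'sky'] (min_width=7, slack=3)
Line 8: ['warm', 'of'] (min_width=7, slack=3)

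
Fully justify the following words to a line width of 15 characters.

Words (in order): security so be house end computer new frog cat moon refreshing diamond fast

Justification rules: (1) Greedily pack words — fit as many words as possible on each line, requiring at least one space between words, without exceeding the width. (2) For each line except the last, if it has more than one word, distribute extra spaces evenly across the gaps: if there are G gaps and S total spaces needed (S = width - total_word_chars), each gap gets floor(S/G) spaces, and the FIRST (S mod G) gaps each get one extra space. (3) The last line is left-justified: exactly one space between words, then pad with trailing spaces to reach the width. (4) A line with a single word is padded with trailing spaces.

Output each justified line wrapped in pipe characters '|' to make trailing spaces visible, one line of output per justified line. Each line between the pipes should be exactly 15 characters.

Line 1: ['security', 'so', 'be'] (min_width=14, slack=1)
Line 2: ['house', 'end'] (min_width=9, slack=6)
Line 3: ['computer', 'new'] (min_width=12, slack=3)
Line 4: ['frog', 'cat', 'moon'] (min_width=13, slack=2)
Line 5: ['refreshing'] (min_width=10, slack=5)
Line 6: ['diamond', 'fast'] (min_width=12, slack=3)

Answer: |security  so be|
|house       end|
|computer    new|
|frog  cat  moon|
|refreshing     |
|diamond fast   |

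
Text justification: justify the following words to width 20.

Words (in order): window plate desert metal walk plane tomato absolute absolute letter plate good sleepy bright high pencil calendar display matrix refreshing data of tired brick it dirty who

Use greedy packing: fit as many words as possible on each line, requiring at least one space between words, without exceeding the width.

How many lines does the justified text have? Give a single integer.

Answer: 10

Derivation:
Line 1: ['window', 'plate', 'desert'] (min_width=19, slack=1)
Line 2: ['metal', 'walk', 'plane'] (min_width=16, slack=4)
Line 3: ['tomato', 'absolute'] (min_width=15, slack=5)
Line 4: ['absolute', 'letter'] (min_width=15, slack=5)
Line 5: ['plate', 'good', 'sleepy'] (min_width=17, slack=3)
Line 6: ['bright', 'high', 'pencil'] (min_width=18, slack=2)
Line 7: ['calendar', 'display'] (min_width=16, slack=4)
Line 8: ['matrix', 'refreshing'] (min_width=17, slack=3)
Line 9: ['data', 'of', 'tired', 'brick'] (min_width=19, slack=1)
Line 10: ['it', 'dirty', 'who'] (min_width=12, slack=8)
Total lines: 10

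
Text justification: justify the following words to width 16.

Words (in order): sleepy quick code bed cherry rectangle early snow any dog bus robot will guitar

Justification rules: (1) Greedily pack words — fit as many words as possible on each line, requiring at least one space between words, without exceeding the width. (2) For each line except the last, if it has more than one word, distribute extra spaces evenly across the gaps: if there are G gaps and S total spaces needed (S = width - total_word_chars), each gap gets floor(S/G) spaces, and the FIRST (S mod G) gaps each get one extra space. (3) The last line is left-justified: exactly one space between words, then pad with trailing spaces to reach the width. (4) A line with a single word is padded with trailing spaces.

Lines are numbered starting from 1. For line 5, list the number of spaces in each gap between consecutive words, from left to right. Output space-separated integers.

Line 1: ['sleepy', 'quick'] (min_width=12, slack=4)
Line 2: ['code', 'bed', 'cherry'] (min_width=15, slack=1)
Line 3: ['rectangle', 'early'] (min_width=15, slack=1)
Line 4: ['snow', 'any', 'dog', 'bus'] (min_width=16, slack=0)
Line 5: ['robot', 'will'] (min_width=10, slack=6)
Line 6: ['guitar'] (min_width=6, slack=10)

Answer: 7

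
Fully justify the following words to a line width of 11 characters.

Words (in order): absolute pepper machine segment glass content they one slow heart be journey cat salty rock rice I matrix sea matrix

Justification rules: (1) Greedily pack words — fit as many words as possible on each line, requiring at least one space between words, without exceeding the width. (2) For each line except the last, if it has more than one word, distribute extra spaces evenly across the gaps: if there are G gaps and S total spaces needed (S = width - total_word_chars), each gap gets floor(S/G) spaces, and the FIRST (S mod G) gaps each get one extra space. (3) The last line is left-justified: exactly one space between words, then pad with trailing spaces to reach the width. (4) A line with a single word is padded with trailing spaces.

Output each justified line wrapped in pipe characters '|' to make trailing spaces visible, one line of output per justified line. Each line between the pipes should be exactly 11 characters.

Line 1: ['absolute'] (min_width=8, slack=3)
Line 2: ['pepper'] (min_width=6, slack=5)
Line 3: ['machine'] (min_width=7, slack=4)
Line 4: ['segment'] (min_width=7, slack=4)
Line 5: ['glass'] (min_width=5, slack=6)
Line 6: ['content'] (min_width=7, slack=4)
Line 7: ['they', 'one'] (min_width=8, slack=3)
Line 8: ['slow', 'heart'] (min_width=10, slack=1)
Line 9: ['be', 'journey'] (min_width=10, slack=1)
Line 10: ['cat', 'salty'] (min_width=9, slack=2)
Line 11: ['rock', 'rice', 'I'] (min_width=11, slack=0)
Line 12: ['matrix', 'sea'] (min_width=10, slack=1)
Line 13: ['matrix'] (min_width=6, slack=5)

Answer: |absolute   |
|pepper     |
|machine    |
|segment    |
|glass      |
|content    |
|they    one|
|slow  heart|
|be  journey|
|cat   salty|
|rock rice I|
|matrix  sea|
|matrix     |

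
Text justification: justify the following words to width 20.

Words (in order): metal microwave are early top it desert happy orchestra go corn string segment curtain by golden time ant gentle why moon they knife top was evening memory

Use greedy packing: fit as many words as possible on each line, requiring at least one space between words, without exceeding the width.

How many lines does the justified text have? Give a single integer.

Answer: 8

Derivation:
Line 1: ['metal', 'microwave', 'are'] (min_width=19, slack=1)
Line 2: ['early', 'top', 'it', 'desert'] (min_width=19, slack=1)
Line 3: ['happy', 'orchestra', 'go'] (min_width=18, slack=2)
Line 4: ['corn', 'string', 'segment'] (min_width=19, slack=1)
Line 5: ['curtain', 'by', 'golden'] (min_width=17, slack=3)
Line 6: ['time', 'ant', 'gentle', 'why'] (min_width=19, slack=1)
Line 7: ['moon', 'they', 'knife', 'top'] (min_width=19, slack=1)
Line 8: ['was', 'evening', 'memory'] (min_width=18, slack=2)
Total lines: 8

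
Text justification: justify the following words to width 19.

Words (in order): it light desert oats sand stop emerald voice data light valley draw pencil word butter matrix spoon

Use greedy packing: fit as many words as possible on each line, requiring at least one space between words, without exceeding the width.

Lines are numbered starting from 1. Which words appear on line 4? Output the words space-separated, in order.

Answer: light valley draw

Derivation:
Line 1: ['it', 'light', 'desert'] (min_width=15, slack=4)
Line 2: ['oats', 'sand', 'stop'] (min_width=14, slack=5)
Line 3: ['emerald', 'voice', 'data'] (min_width=18, slack=1)
Line 4: ['light', 'valley', 'draw'] (min_width=17, slack=2)
Line 5: ['pencil', 'word', 'butter'] (min_width=18, slack=1)
Line 6: ['matrix', 'spoon'] (min_width=12, slack=7)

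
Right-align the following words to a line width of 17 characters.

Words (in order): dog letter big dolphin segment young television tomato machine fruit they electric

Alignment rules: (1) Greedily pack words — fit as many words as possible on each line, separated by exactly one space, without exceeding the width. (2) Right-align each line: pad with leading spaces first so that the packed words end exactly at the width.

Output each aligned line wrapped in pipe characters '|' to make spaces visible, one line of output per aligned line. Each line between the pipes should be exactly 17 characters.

Line 1: ['dog', 'letter', 'big'] (min_width=14, slack=3)
Line 2: ['dolphin', 'segment'] (min_width=15, slack=2)
Line 3: ['young', 'television'] (min_width=16, slack=1)
Line 4: ['tomato', 'machine'] (min_width=14, slack=3)
Line 5: ['fruit', 'they'] (min_width=10, slack=7)
Line 6: ['electric'] (min_width=8, slack=9)

Answer: |   dog letter big|
|  dolphin segment|
| young television|
|   tomato machine|
|       fruit they|
|         electric|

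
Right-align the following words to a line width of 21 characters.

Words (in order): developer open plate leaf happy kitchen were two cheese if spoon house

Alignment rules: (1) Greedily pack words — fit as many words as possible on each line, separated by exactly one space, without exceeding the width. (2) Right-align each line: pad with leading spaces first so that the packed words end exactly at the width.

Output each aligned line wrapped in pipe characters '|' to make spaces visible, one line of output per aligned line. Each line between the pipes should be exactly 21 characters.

Answer: | developer open plate|
|   leaf happy kitchen|
|   were two cheese if|
|          spoon house|

Derivation:
Line 1: ['developer', 'open', 'plate'] (min_width=20, slack=1)
Line 2: ['leaf', 'happy', 'kitchen'] (min_width=18, slack=3)
Line 3: ['were', 'two', 'cheese', 'if'] (min_width=18, slack=3)
Line 4: ['spoon', 'house'] (min_width=11, slack=10)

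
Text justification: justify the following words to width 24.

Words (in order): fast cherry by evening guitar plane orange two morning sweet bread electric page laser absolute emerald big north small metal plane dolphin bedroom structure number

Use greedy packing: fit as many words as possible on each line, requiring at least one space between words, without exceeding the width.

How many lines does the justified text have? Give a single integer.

Answer: 8

Derivation:
Line 1: ['fast', 'cherry', 'by', 'evening'] (min_width=22, slack=2)
Line 2: ['guitar', 'plane', 'orange', 'two'] (min_width=23, slack=1)
Line 3: ['morning', 'sweet', 'bread'] (min_width=19, slack=5)
Line 4: ['electric', 'page', 'laser'] (min_width=19, slack=5)
Line 5: ['absolute', 'emerald', 'big'] (min_width=20, slack=4)
Line 6: ['north', 'small', 'metal', 'plane'] (min_width=23, slack=1)
Line 7: ['dolphin', 'bedroom'] (min_width=15, slack=9)
Line 8: ['structure', 'number'] (min_width=16, slack=8)
Total lines: 8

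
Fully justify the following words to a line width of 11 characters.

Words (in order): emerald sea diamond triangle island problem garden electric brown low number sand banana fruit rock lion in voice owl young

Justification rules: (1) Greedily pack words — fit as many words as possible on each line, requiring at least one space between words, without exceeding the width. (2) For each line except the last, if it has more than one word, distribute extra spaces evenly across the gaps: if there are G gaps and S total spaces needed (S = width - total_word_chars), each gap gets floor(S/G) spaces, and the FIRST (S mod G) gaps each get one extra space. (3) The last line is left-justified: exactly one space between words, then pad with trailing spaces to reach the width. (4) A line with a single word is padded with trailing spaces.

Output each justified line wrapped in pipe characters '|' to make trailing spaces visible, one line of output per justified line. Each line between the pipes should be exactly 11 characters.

Answer: |emerald sea|
|diamond    |
|triangle   |
|island     |
|problem    |
|garden     |
|electric   |
|brown   low|
|number sand|
|banana     |
|fruit  rock|
|lion     in|
|voice   owl|
|young      |

Derivation:
Line 1: ['emerald', 'sea'] (min_width=11, slack=0)
Line 2: ['diamond'] (min_width=7, slack=4)
Line 3: ['triangle'] (min_width=8, slack=3)
Line 4: ['island'] (min_width=6, slack=5)
Line 5: ['problem'] (min_width=7, slack=4)
Line 6: ['garden'] (min_width=6, slack=5)
Line 7: ['electric'] (min_width=8, slack=3)
Line 8: ['brown', 'low'] (min_width=9, slack=2)
Line 9: ['number', 'sand'] (min_width=11, slack=0)
Line 10: ['banana'] (min_width=6, slack=5)
Line 11: ['fruit', 'rock'] (min_width=10, slack=1)
Line 12: ['lion', 'in'] (min_width=7, slack=4)
Line 13: ['voice', 'owl'] (min_width=9, slack=2)
Line 14: ['young'] (min_width=5, slack=6)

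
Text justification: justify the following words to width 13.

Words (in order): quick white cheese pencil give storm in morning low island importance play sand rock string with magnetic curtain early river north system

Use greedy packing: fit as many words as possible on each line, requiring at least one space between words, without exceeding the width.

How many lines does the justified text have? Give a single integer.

Answer: 12

Derivation:
Line 1: ['quick', 'white'] (min_width=11, slack=2)
Line 2: ['cheese', 'pencil'] (min_width=13, slack=0)
Line 3: ['give', 'storm', 'in'] (min_width=13, slack=0)
Line 4: ['morning', 'low'] (min_width=11, slack=2)
Line 5: ['island'] (min_width=6, slack=7)
Line 6: ['importance'] (min_width=10, slack=3)
Line 7: ['play', 'sand'] (min_width=9, slack=4)
Line 8: ['rock', 'string'] (min_width=11, slack=2)
Line 9: ['with', 'magnetic'] (min_width=13, slack=0)
Line 10: ['curtain', 'early'] (min_width=13, slack=0)
Line 11: ['river', 'north'] (min_width=11, slack=2)
Line 12: ['system'] (min_width=6, slack=7)
Total lines: 12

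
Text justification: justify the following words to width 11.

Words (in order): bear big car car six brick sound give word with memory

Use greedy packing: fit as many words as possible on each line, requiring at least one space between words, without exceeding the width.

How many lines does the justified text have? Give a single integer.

Answer: 5

Derivation:
Line 1: ['bear', 'big'] (min_width=8, slack=3)
Line 2: ['car', 'car', 'six'] (min_width=11, slack=0)
Line 3: ['brick', 'sound'] (min_width=11, slack=0)
Line 4: ['give', 'word'] (min_width=9, slack=2)
Line 5: ['with', 'memory'] (min_width=11, slack=0)
Total lines: 5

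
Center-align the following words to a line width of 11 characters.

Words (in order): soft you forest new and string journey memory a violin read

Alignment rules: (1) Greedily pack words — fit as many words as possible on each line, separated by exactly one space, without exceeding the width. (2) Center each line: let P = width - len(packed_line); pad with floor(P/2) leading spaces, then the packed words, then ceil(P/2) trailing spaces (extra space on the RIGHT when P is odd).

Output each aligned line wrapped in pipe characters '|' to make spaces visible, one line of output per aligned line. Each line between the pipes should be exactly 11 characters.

Answer: | soft you  |
|forest new |
|and string |
|  journey  |
| memory a  |
|violin read|

Derivation:
Line 1: ['soft', 'you'] (min_width=8, slack=3)
Line 2: ['forest', 'new'] (min_width=10, slack=1)
Line 3: ['and', 'string'] (min_width=10, slack=1)
Line 4: ['journey'] (min_width=7, slack=4)
Line 5: ['memory', 'a'] (min_width=8, slack=3)
Line 6: ['violin', 'read'] (min_width=11, slack=0)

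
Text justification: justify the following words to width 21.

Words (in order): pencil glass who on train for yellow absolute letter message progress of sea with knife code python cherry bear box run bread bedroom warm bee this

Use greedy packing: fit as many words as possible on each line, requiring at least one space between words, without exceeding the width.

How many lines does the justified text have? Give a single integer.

Line 1: ['pencil', 'glass', 'who', 'on'] (min_width=19, slack=2)
Line 2: ['train', 'for', 'yellow'] (min_width=16, slack=5)
Line 3: ['absolute', 'letter'] (min_width=15, slack=6)
Line 4: ['message', 'progress', 'of'] (min_width=19, slack=2)
Line 5: ['sea', 'with', 'knife', 'code'] (min_width=19, slack=2)
Line 6: ['python', 'cherry', 'bear'] (min_width=18, slack=3)
Line 7: ['box', 'run', 'bread', 'bedroom'] (min_width=21, slack=0)
Line 8: ['warm', 'bee', 'this'] (min_width=13, slack=8)
Total lines: 8

Answer: 8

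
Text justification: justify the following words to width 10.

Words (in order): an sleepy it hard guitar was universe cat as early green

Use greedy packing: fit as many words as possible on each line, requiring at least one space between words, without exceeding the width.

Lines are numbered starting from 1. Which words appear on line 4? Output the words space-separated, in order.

Line 1: ['an', 'sleepy'] (min_width=9, slack=1)
Line 2: ['it', 'hard'] (min_width=7, slack=3)
Line 3: ['guitar', 'was'] (min_width=10, slack=0)
Line 4: ['universe'] (min_width=8, slack=2)
Line 5: ['cat', 'as'] (min_width=6, slack=4)
Line 6: ['early'] (min_width=5, slack=5)
Line 7: ['green'] (min_width=5, slack=5)

Answer: universe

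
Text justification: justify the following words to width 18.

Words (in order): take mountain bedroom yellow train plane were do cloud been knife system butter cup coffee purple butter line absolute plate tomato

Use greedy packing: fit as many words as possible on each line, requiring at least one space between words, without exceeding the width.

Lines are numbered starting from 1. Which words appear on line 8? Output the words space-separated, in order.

Line 1: ['take', 'mountain'] (min_width=13, slack=5)
Line 2: ['bedroom', 'yellow'] (min_width=14, slack=4)
Line 3: ['train', 'plane', 'were'] (min_width=16, slack=2)
Line 4: ['do', 'cloud', 'been'] (min_width=13, slack=5)
Line 5: ['knife', 'system'] (min_width=12, slack=6)
Line 6: ['butter', 'cup', 'coffee'] (min_width=17, slack=1)
Line 7: ['purple', 'butter', 'line'] (min_width=18, slack=0)
Line 8: ['absolute', 'plate'] (min_width=14, slack=4)
Line 9: ['tomato'] (min_width=6, slack=12)

Answer: absolute plate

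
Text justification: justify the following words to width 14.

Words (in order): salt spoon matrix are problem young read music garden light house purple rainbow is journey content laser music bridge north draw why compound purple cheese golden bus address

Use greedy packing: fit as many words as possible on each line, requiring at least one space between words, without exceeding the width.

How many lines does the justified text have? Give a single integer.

Line 1: ['salt', 'spoon'] (min_width=10, slack=4)
Line 2: ['matrix', 'are'] (min_width=10, slack=4)
Line 3: ['problem', 'young'] (min_width=13, slack=1)
Line 4: ['read', 'music'] (min_width=10, slack=4)
Line 5: ['garden', 'light'] (min_width=12, slack=2)
Line 6: ['house', 'purple'] (min_width=12, slack=2)
Line 7: ['rainbow', 'is'] (min_width=10, slack=4)
Line 8: ['journey'] (min_width=7, slack=7)
Line 9: ['content', 'laser'] (min_width=13, slack=1)
Line 10: ['music', 'bridge'] (min_width=12, slack=2)
Line 11: ['north', 'draw', 'why'] (min_width=14, slack=0)
Line 12: ['compound'] (min_width=8, slack=6)
Line 13: ['purple', 'cheese'] (min_width=13, slack=1)
Line 14: ['golden', 'bus'] (min_width=10, slack=4)
Line 15: ['address'] (min_width=7, slack=7)
Total lines: 15

Answer: 15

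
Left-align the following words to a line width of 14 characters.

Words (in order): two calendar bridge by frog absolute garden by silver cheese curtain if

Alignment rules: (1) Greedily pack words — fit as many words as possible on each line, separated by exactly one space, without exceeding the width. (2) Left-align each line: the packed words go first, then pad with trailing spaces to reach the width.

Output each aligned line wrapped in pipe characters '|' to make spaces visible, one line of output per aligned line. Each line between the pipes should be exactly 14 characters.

Line 1: ['two', 'calendar'] (min_width=12, slack=2)
Line 2: ['bridge', 'by', 'frog'] (min_width=14, slack=0)
Line 3: ['absolute'] (min_width=8, slack=6)
Line 4: ['garden', 'by'] (min_width=9, slack=5)
Line 5: ['silver', 'cheese'] (min_width=13, slack=1)
Line 6: ['curtain', 'if'] (min_width=10, slack=4)

Answer: |two calendar  |
|bridge by frog|
|absolute      |
|garden by     |
|silver cheese |
|curtain if    |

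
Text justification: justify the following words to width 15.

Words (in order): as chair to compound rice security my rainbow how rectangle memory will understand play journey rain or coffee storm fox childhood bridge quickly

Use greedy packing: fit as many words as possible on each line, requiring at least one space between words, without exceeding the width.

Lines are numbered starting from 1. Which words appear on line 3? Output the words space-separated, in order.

Line 1: ['as', 'chair', 'to'] (min_width=11, slack=4)
Line 2: ['compound', 'rice'] (min_width=13, slack=2)
Line 3: ['security', 'my'] (min_width=11, slack=4)
Line 4: ['rainbow', 'how'] (min_width=11, slack=4)
Line 5: ['rectangle'] (min_width=9, slack=6)
Line 6: ['memory', 'will'] (min_width=11, slack=4)
Line 7: ['understand', 'play'] (min_width=15, slack=0)
Line 8: ['journey', 'rain', 'or'] (min_width=15, slack=0)
Line 9: ['coffee', 'storm'] (min_width=12, slack=3)
Line 10: ['fox', 'childhood'] (min_width=13, slack=2)
Line 11: ['bridge', 'quickly'] (min_width=14, slack=1)

Answer: security my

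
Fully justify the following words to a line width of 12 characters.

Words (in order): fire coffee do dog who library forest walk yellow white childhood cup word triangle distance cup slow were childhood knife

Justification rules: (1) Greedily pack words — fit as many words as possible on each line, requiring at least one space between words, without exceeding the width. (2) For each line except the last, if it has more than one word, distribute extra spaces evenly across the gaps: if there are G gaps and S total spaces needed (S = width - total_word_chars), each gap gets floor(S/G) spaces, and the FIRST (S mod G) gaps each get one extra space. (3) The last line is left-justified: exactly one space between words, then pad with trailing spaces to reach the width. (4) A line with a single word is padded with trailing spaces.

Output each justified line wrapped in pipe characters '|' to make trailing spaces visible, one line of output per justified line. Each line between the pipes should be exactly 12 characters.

Line 1: ['fire', 'coffee'] (min_width=11, slack=1)
Line 2: ['do', 'dog', 'who'] (min_width=10, slack=2)
Line 3: ['library'] (min_width=7, slack=5)
Line 4: ['forest', 'walk'] (min_width=11, slack=1)
Line 5: ['yellow', 'white'] (min_width=12, slack=0)
Line 6: ['childhood'] (min_width=9, slack=3)
Line 7: ['cup', 'word'] (min_width=8, slack=4)
Line 8: ['triangle'] (min_width=8, slack=4)
Line 9: ['distance', 'cup'] (min_width=12, slack=0)
Line 10: ['slow', 'were'] (min_width=9, slack=3)
Line 11: ['childhood'] (min_width=9, slack=3)
Line 12: ['knife'] (min_width=5, slack=7)

Answer: |fire  coffee|
|do  dog  who|
|library     |
|forest  walk|
|yellow white|
|childhood   |
|cup     word|
|triangle    |
|distance cup|
|slow    were|
|childhood   |
|knife       |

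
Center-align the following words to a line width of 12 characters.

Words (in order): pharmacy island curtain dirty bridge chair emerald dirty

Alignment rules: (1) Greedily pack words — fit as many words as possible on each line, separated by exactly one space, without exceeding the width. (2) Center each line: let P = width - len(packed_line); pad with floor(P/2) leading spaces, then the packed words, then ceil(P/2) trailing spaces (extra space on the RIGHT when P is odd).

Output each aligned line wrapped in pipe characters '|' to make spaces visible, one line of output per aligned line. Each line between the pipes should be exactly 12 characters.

Answer: |  pharmacy  |
|   island   |
|  curtain   |
|dirty bridge|
|   chair    |
|  emerald   |
|   dirty    |

Derivation:
Line 1: ['pharmacy'] (min_width=8, slack=4)
Line 2: ['island'] (min_width=6, slack=6)
Line 3: ['curtain'] (min_width=7, slack=5)
Line 4: ['dirty', 'bridge'] (min_width=12, slack=0)
Line 5: ['chair'] (min_width=5, slack=7)
Line 6: ['emerald'] (min_width=7, slack=5)
Line 7: ['dirty'] (min_width=5, slack=7)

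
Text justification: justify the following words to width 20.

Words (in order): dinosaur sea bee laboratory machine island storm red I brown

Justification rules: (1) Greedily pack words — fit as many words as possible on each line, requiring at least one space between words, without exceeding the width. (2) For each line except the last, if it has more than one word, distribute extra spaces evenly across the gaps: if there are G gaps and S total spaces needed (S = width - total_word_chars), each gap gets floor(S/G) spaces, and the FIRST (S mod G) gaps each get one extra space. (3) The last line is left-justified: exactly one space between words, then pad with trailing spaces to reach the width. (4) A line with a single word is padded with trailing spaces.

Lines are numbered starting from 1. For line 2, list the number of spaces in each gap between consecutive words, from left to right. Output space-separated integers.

Line 1: ['dinosaur', 'sea', 'bee'] (min_width=16, slack=4)
Line 2: ['laboratory', 'machine'] (min_width=18, slack=2)
Line 3: ['island', 'storm', 'red', 'I'] (min_width=18, slack=2)
Line 4: ['brown'] (min_width=5, slack=15)

Answer: 3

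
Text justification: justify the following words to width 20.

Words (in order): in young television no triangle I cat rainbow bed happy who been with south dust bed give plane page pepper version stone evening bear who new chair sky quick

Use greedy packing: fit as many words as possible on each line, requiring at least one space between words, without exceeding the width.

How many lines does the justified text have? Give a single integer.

Answer: 9

Derivation:
Line 1: ['in', 'young', 'television'] (min_width=19, slack=1)
Line 2: ['no', 'triangle', 'I', 'cat'] (min_width=17, slack=3)
Line 3: ['rainbow', 'bed', 'happy'] (min_width=17, slack=3)
Line 4: ['who', 'been', 'with', 'south'] (min_width=19, slack=1)
Line 5: ['dust', 'bed', 'give', 'plane'] (min_width=19, slack=1)
Line 6: ['page', 'pepper', 'version'] (min_width=19, slack=1)
Line 7: ['stone', 'evening', 'bear'] (min_width=18, slack=2)
Line 8: ['who', 'new', 'chair', 'sky'] (min_width=17, slack=3)
Line 9: ['quick'] (min_width=5, slack=15)
Total lines: 9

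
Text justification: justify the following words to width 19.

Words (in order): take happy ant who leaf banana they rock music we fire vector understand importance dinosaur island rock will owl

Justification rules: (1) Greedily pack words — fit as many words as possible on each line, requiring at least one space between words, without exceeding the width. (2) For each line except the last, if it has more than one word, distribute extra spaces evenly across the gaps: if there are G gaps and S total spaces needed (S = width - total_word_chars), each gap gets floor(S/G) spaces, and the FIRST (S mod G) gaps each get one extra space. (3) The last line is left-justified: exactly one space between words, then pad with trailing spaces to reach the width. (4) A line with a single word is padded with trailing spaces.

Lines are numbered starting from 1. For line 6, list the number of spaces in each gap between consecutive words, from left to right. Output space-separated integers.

Answer: 3 2

Derivation:
Line 1: ['take', 'happy', 'ant', 'who'] (min_width=18, slack=1)
Line 2: ['leaf', 'banana', 'they'] (min_width=16, slack=3)
Line 3: ['rock', 'music', 'we', 'fire'] (min_width=18, slack=1)
Line 4: ['vector', 'understand'] (min_width=17, slack=2)
Line 5: ['importance', 'dinosaur'] (min_width=19, slack=0)
Line 6: ['island', 'rock', 'will'] (min_width=16, slack=3)
Line 7: ['owl'] (min_width=3, slack=16)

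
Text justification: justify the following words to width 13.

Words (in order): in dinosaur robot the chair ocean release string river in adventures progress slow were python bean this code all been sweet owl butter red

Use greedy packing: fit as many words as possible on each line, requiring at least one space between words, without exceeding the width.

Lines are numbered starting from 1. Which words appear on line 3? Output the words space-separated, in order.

Line 1: ['in', 'dinosaur'] (min_width=11, slack=2)
Line 2: ['robot', 'the'] (min_width=9, slack=4)
Line 3: ['chair', 'ocean'] (min_width=11, slack=2)
Line 4: ['release'] (min_width=7, slack=6)
Line 5: ['string', 'river'] (min_width=12, slack=1)
Line 6: ['in', 'adventures'] (min_width=13, slack=0)
Line 7: ['progress', 'slow'] (min_width=13, slack=0)
Line 8: ['were', 'python'] (min_width=11, slack=2)
Line 9: ['bean', 'this'] (min_width=9, slack=4)
Line 10: ['code', 'all', 'been'] (min_width=13, slack=0)
Line 11: ['sweet', 'owl'] (min_width=9, slack=4)
Line 12: ['butter', 'red'] (min_width=10, slack=3)

Answer: chair ocean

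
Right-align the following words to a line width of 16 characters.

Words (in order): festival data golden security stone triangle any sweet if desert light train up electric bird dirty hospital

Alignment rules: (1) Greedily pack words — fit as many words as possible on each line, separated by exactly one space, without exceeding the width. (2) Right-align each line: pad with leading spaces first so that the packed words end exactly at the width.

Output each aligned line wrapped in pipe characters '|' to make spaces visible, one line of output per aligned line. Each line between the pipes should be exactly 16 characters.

Line 1: ['festival', 'data'] (min_width=13, slack=3)
Line 2: ['golden', 'security'] (min_width=15, slack=1)
Line 3: ['stone', 'triangle'] (min_width=14, slack=2)
Line 4: ['any', 'sweet', 'if'] (min_width=12, slack=4)
Line 5: ['desert', 'light'] (min_width=12, slack=4)
Line 6: ['train', 'up'] (min_width=8, slack=8)
Line 7: ['electric', 'bird'] (min_width=13, slack=3)
Line 8: ['dirty', 'hospital'] (min_width=14, slack=2)

Answer: |   festival data|
| golden security|
|  stone triangle|
|    any sweet if|
|    desert light|
|        train up|
|   electric bird|
|  dirty hospital|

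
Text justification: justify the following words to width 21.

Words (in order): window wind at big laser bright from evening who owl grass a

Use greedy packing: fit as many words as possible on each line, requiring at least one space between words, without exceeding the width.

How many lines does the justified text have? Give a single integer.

Answer: 4

Derivation:
Line 1: ['window', 'wind', 'at', 'big'] (min_width=18, slack=3)
Line 2: ['laser', 'bright', 'from'] (min_width=17, slack=4)
Line 3: ['evening', 'who', 'owl', 'grass'] (min_width=21, slack=0)
Line 4: ['a'] (min_width=1, slack=20)
Total lines: 4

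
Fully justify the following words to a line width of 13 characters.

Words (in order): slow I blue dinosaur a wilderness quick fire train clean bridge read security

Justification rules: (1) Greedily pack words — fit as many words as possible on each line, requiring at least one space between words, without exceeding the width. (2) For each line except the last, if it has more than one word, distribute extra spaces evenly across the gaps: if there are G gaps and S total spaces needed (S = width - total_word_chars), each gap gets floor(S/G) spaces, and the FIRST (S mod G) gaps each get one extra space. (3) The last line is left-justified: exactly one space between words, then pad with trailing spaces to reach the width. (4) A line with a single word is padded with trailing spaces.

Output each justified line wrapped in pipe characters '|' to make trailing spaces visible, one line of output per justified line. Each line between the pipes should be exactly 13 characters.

Answer: |slow  I  blue|
|dinosaur    a|
|wilderness   |
|quick    fire|
|train   clean|
|bridge   read|
|security     |

Derivation:
Line 1: ['slow', 'I', 'blue'] (min_width=11, slack=2)
Line 2: ['dinosaur', 'a'] (min_width=10, slack=3)
Line 3: ['wilderness'] (min_width=10, slack=3)
Line 4: ['quick', 'fire'] (min_width=10, slack=3)
Line 5: ['train', 'clean'] (min_width=11, slack=2)
Line 6: ['bridge', 'read'] (min_width=11, slack=2)
Line 7: ['security'] (min_width=8, slack=5)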